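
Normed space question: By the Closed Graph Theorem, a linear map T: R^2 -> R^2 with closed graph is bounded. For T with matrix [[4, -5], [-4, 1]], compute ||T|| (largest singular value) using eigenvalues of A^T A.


A^T A = [[32, -24], [-24, 26]]
trace(A^T A) = 58, det(A^T A) = 256
discriminant = 58^2 - 4*256 = 2340
Largest eigenvalue of A^T A = (trace + sqrt(disc))/2 = 53.1868
||T|| = sqrt(53.1868) = 7.2929

7.2929


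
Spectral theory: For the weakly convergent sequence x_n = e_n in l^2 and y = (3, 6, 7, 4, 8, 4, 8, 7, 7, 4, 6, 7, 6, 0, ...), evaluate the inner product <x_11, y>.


x_11 = e_11 is the standard basis vector with 1 in position 11.
<x_11, y> = y_11 = 6
As n -> infinity, <x_n, y> -> 0, confirming weak convergence of (x_n) to 0.

6


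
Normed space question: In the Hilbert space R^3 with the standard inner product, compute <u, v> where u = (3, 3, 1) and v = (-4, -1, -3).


Computing the standard inner product <u, v> = sum u_i * v_i
= 3*-4 + 3*-1 + 1*-3
= -12 + -3 + -3
= -18

-18


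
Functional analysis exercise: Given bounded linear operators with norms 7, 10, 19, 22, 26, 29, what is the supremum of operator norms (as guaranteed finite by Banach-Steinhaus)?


By the Uniform Boundedness Principle, the supremum of norms is finite.
sup_k ||T_k|| = max(7, 10, 19, 22, 26, 29) = 29

29


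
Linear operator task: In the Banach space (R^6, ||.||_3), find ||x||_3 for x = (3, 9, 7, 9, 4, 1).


The l^3 norm = (sum |x_i|^3)^(1/3)
Sum of 3th powers = 27 + 729 + 343 + 729 + 64 + 1 = 1893
||x||_3 = (1893)^(1/3) = 12.3704

12.3704


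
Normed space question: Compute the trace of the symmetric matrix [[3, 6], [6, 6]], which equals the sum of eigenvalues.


For a self-adjoint (symmetric) matrix, the eigenvalues are real.
The sum of eigenvalues equals the trace of the matrix.
trace = 3 + 6 = 9

9


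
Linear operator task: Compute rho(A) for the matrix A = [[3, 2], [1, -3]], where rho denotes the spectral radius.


For a 2x2 matrix, eigenvalues satisfy lambda^2 - (trace)*lambda + det = 0
trace = 3 + -3 = 0
det = 3*-3 - 2*1 = -11
discriminant = 0^2 - 4*(-11) = 44
spectral radius = max |eigenvalue| = 3.3166

3.3166


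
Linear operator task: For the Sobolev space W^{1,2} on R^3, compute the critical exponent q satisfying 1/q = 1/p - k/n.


Using the Sobolev embedding formula: 1/q = 1/p - k/n
1/q = 1/2 - 1/3 = 1/6
q = 1/(1/6) = 6

6.0000


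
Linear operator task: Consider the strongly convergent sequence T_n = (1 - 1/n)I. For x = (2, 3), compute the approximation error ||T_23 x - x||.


T_23 x - x = (1 - 1/23)x - x = -x/23
||x|| = sqrt(13) = 3.6056
||T_23 x - x|| = ||x||/23 = 3.6056/23 = 0.1568

0.1568


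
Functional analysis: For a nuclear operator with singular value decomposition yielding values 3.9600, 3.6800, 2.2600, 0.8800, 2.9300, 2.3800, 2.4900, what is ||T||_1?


The nuclear norm is the sum of all singular values.
||T||_1 = 3.9600 + 3.6800 + 2.2600 + 0.8800 + 2.9300 + 2.3800 + 2.4900
= 18.5800

18.5800


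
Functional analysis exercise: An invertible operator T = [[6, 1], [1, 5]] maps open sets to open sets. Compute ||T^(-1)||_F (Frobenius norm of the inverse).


det(T) = 6*5 - 1*1 = 29
T^(-1) = (1/29) * [[5, -1], [-1, 6]] = [[0.1724, -0.0345], [-0.0345, 0.2069]]
||T^(-1)||_F^2 = 0.1724^2 + (-0.0345)^2 + (-0.0345)^2 + 0.2069^2 = 0.0749
||T^(-1)||_F = sqrt(0.0749) = 0.2737

0.2737


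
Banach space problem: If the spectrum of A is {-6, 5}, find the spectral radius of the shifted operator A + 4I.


Spectrum of A + 4I = {-2, 9}
Spectral radius = max |lambda| over the shifted spectrum
= max(2, 9) = 9

9


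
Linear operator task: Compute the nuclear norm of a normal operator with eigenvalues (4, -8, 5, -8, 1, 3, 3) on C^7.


For a normal operator, singular values equal |eigenvalues|.
Trace norm = sum |lambda_i| = 4 + 8 + 5 + 8 + 1 + 3 + 3
= 32

32


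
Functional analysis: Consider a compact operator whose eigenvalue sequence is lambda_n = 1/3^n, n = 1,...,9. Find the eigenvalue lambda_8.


The eigenvalue formula gives lambda_8 = 1/3^8
= 1/6561
= 1.5242e-04

1.5242e-04


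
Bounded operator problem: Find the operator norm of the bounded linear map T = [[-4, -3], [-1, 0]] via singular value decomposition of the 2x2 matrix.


A^T A = [[17, 12], [12, 9]]
trace(A^T A) = 26, det(A^T A) = 9
discriminant = 26^2 - 4*9 = 640
Largest eigenvalue of A^T A = (trace + sqrt(disc))/2 = 25.6491
||T|| = sqrt(25.6491) = 5.0645

5.0645


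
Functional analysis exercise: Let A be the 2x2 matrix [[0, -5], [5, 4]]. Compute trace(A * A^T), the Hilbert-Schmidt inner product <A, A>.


trace(A * A^T) = sum of squares of all entries
= 0^2 + (-5)^2 + 5^2 + 4^2
= 0 + 25 + 25 + 16
= 66

66


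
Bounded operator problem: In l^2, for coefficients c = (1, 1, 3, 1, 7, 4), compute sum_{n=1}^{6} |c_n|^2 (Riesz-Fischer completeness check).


sum |c_n|^2 = 1^2 + 1^2 + 3^2 + 1^2 + 7^2 + 4^2
= 1 + 1 + 9 + 1 + 49 + 16
= 77

77


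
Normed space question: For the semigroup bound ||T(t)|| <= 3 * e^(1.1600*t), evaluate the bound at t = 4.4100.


||T(4.4100)|| <= 3 * exp(1.1600 * 4.4100)
= 3 * exp(5.1156)
= 3 * 166.6007
= 499.8021

499.8021


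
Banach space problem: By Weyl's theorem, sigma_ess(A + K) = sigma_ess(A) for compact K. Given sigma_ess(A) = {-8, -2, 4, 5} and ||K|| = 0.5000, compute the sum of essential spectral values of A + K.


By Weyl's theorem, the essential spectrum is invariant under compact perturbations.
sigma_ess(A + K) = sigma_ess(A) = {-8, -2, 4, 5}
Sum = -8 + -2 + 4 + 5 = -1

-1


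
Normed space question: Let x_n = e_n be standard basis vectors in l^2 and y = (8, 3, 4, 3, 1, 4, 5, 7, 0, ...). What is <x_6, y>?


x_6 = e_6 is the standard basis vector with 1 in position 6.
<x_6, y> = y_6 = 4
As n -> infinity, <x_n, y> -> 0, confirming weak convergence of (x_n) to 0.

4


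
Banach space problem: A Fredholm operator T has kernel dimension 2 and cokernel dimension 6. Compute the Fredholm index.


The Fredholm index is defined as ind(T) = dim(ker T) - dim(coker T)
= 2 - 6
= -4

-4


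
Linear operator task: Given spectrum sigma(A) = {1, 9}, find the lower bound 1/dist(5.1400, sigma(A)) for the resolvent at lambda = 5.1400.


dist(5.1400, {1, 9}) = min(|5.1400 - 1|, |5.1400 - 9|)
= min(4.1400, 3.8600) = 3.8600
Resolvent bound = 1/3.8600 = 0.2591

0.2591


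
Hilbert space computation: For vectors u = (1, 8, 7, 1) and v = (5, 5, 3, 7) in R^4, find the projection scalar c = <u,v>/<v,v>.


Computing <u,v> = 1*5 + 8*5 + 7*3 + 1*7 = 73
Computing <v,v> = 5^2 + 5^2 + 3^2 + 7^2 = 108
Projection coefficient = 73/108 = 0.6759

0.6759


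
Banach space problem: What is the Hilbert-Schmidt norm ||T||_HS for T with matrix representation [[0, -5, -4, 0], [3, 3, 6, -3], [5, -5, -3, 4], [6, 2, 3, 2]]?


The Hilbert-Schmidt norm is sqrt(sum of squares of all entries).
Sum of squares = 0^2 + (-5)^2 + (-4)^2 + 0^2 + 3^2 + 3^2 + 6^2 + (-3)^2 + 5^2 + (-5)^2 + (-3)^2 + 4^2 + 6^2 + 2^2 + 3^2 + 2^2
= 0 + 25 + 16 + 0 + 9 + 9 + 36 + 9 + 25 + 25 + 9 + 16 + 36 + 4 + 9 + 4 = 232
||T||_HS = sqrt(232) = 15.2315

15.2315


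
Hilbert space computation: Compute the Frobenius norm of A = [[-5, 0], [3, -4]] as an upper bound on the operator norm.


||A||_F^2 = sum a_ij^2
= (-5)^2 + 0^2 + 3^2 + (-4)^2
= 25 + 0 + 9 + 16 = 50
||A||_F = sqrt(50) = 7.0711

7.0711


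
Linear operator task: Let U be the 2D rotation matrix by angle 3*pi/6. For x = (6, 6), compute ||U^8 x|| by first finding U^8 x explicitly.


U is a rotation by theta = 3*pi/6
U^8 = rotation by 8*theta = 24*pi/6 = 0*pi/6 (mod 2*pi)
cos(0*pi/6) = 1.0000, sin(0*pi/6) = 0.0000
U^8 x = (1.0000 * 6 - 0.0000 * 6, 0.0000 * 6 + 1.0000 * 6)
= (6.0000, 6.0000)
||U^8 x|| = sqrt(6.0000^2 + 6.0000^2) = sqrt(72.0000) = 8.4853

8.4853


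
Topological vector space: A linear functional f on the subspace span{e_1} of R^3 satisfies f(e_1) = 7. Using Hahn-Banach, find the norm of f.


The norm of f is given by ||f|| = sup_{||x||=1} |f(x)|.
On span{e_1}, ||e_1|| = 1, so ||f|| = |f(e_1)| / ||e_1||
= |7| / 1 = 7.0000

7.0000


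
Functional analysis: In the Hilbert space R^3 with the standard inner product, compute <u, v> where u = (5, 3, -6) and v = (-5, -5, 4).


Computing the standard inner product <u, v> = sum u_i * v_i
= 5*-5 + 3*-5 + -6*4
= -25 + -15 + -24
= -64

-64


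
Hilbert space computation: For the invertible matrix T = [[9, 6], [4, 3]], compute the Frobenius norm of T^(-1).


det(T) = 9*3 - 6*4 = 3
T^(-1) = (1/3) * [[3, -6], [-4, 9]] = [[1.0000, -2.0000], [-1.3333, 3.0000]]
||T^(-1)||_F^2 = 1.0000^2 + (-2.0000)^2 + (-1.3333)^2 + 3.0000^2 = 15.7778
||T^(-1)||_F = sqrt(15.7778) = 3.9721

3.9721


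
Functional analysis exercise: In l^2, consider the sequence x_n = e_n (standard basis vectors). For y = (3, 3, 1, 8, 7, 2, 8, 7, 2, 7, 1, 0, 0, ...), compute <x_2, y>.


x_2 = e_2 is the standard basis vector with 1 in position 2.
<x_2, y> = y_2 = 3
As n -> infinity, <x_n, y> -> 0, confirming weak convergence of (x_n) to 0.

3


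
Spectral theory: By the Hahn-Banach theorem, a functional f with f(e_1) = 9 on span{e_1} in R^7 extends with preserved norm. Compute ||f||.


The norm of f is given by ||f|| = sup_{||x||=1} |f(x)|.
On span{e_1}, ||e_1|| = 1, so ||f|| = |f(e_1)| / ||e_1||
= |9| / 1 = 9.0000

9.0000


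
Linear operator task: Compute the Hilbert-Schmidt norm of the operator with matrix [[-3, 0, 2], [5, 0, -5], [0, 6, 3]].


The Hilbert-Schmidt norm is sqrt(sum of squares of all entries).
Sum of squares = (-3)^2 + 0^2 + 2^2 + 5^2 + 0^2 + (-5)^2 + 0^2 + 6^2 + 3^2
= 9 + 0 + 4 + 25 + 0 + 25 + 0 + 36 + 9 = 108
||T||_HS = sqrt(108) = 10.3923

10.3923


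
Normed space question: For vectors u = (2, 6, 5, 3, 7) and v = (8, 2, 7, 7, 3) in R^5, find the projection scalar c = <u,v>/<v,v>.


Computing <u,v> = 2*8 + 6*2 + 5*7 + 3*7 + 7*3 = 105
Computing <v,v> = 8^2 + 2^2 + 7^2 + 7^2 + 3^2 = 175
Projection coefficient = 105/175 = 0.6000

0.6000


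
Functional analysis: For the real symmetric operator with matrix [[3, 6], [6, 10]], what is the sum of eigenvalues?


For a self-adjoint (symmetric) matrix, the eigenvalues are real.
The sum of eigenvalues equals the trace of the matrix.
trace = 3 + 10 = 13

13


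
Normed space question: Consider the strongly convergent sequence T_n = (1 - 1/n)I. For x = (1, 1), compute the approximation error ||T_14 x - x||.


T_14 x - x = (1 - 1/14)x - x = -x/14
||x|| = sqrt(2) = 1.4142
||T_14 x - x|| = ||x||/14 = 1.4142/14 = 0.1010

0.1010


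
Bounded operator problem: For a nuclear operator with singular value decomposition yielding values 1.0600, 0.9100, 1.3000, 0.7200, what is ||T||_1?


The nuclear norm is the sum of all singular values.
||T||_1 = 1.0600 + 0.9100 + 1.3000 + 0.7200
= 3.9900

3.9900


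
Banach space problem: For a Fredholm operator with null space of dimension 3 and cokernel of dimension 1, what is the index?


The Fredholm index is defined as ind(T) = dim(ker T) - dim(coker T)
= 3 - 1
= 2

2


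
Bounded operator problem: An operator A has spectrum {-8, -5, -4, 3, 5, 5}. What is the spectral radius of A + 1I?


Spectrum of A + 1I = {-7, -4, -3, 4, 6, 6}
Spectral radius = max |lambda| over the shifted spectrum
= max(7, 4, 3, 4, 6, 6) = 7

7


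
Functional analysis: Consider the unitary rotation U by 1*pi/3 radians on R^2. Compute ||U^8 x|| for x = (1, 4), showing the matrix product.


U is a rotation by theta = 1*pi/3
U^8 = rotation by 8*theta = 8*pi/3 = 2*pi/3 (mod 2*pi)
cos(2*pi/3) = -0.5000, sin(2*pi/3) = 0.8660
U^8 x = (-0.5000 * 1 - 0.8660 * 4, 0.8660 * 1 + -0.5000 * 4)
= (-3.9641, -1.1340)
||U^8 x|| = sqrt((-3.9641)^2 + (-1.1340)^2) = sqrt(17.0000) = 4.1231

4.1231


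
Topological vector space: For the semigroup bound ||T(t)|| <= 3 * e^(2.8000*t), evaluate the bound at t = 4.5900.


||T(4.5900)|| <= 3 * exp(2.8000 * 4.5900)
= 3 * exp(12.8520)
= 3 * 381551.0749
= 1.1447e+06

1.1447e+06


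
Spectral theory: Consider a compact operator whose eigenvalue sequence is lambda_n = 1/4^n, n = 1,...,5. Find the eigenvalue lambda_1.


The eigenvalue formula gives lambda_1 = 1/4^1
= 1/4
= 0.2500

0.2500


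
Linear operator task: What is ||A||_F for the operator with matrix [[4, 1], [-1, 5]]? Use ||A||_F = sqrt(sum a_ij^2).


||A||_F^2 = sum a_ij^2
= 4^2 + 1^2 + (-1)^2 + 5^2
= 16 + 1 + 1 + 25 = 43
||A||_F = sqrt(43) = 6.5574

6.5574


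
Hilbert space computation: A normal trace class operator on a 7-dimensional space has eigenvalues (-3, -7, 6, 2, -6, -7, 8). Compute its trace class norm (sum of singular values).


For a normal operator, singular values equal |eigenvalues|.
Trace norm = sum |lambda_i| = 3 + 7 + 6 + 2 + 6 + 7 + 8
= 39

39


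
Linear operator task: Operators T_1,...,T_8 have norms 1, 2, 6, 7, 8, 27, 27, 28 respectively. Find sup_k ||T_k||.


By the Uniform Boundedness Principle, the supremum of norms is finite.
sup_k ||T_k|| = max(1, 2, 6, 7, 8, 27, 27, 28) = 28

28


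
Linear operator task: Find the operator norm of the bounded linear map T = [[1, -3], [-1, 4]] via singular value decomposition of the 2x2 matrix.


A^T A = [[2, -7], [-7, 25]]
trace(A^T A) = 27, det(A^T A) = 1
discriminant = 27^2 - 4*1 = 725
Largest eigenvalue of A^T A = (trace + sqrt(disc))/2 = 26.9629
||T|| = sqrt(26.9629) = 5.1926

5.1926


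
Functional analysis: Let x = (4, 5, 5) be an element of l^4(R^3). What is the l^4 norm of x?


The l^4 norm = (sum |x_i|^4)^(1/4)
Sum of 4th powers = 256 + 625 + 625 = 1506
||x||_4 = (1506)^(1/4) = 6.2295

6.2295


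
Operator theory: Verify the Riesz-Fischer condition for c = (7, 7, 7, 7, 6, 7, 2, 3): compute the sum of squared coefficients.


sum |c_n|^2 = 7^2 + 7^2 + 7^2 + 7^2 + 6^2 + 7^2 + 2^2 + 3^2
= 49 + 49 + 49 + 49 + 36 + 49 + 4 + 9
= 294

294


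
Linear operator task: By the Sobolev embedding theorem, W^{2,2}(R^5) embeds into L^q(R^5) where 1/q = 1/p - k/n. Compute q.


Using the Sobolev embedding formula: 1/q = 1/p - k/n
1/q = 1/2 - 2/5 = 1/10
q = 1/(1/10) = 10

10.0000


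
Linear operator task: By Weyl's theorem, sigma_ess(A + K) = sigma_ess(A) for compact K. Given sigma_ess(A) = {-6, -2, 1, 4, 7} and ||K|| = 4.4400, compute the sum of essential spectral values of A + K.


By Weyl's theorem, the essential spectrum is invariant under compact perturbations.
sigma_ess(A + K) = sigma_ess(A) = {-6, -2, 1, 4, 7}
Sum = -6 + -2 + 1 + 4 + 7 = 4

4


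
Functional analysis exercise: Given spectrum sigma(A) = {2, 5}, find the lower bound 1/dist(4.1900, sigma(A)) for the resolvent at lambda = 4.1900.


dist(4.1900, {2, 5}) = min(|4.1900 - 2|, |4.1900 - 5|)
= min(2.1900, 0.8100) = 0.8100
Resolvent bound = 1/0.8100 = 1.2346

1.2346


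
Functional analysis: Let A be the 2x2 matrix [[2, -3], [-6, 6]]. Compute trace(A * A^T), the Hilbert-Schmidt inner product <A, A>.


trace(A * A^T) = sum of squares of all entries
= 2^2 + (-3)^2 + (-6)^2 + 6^2
= 4 + 9 + 36 + 36
= 85

85


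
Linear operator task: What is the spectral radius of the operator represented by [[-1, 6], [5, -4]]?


For a 2x2 matrix, eigenvalues satisfy lambda^2 - (trace)*lambda + det = 0
trace = -1 + -4 = -5
det = -1*-4 - 6*5 = -26
discriminant = (-5)^2 - 4*(-26) = 129
spectral radius = max |eigenvalue| = 8.1789

8.1789


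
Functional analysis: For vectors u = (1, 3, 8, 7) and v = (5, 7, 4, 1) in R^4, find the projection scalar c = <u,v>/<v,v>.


Computing <u,v> = 1*5 + 3*7 + 8*4 + 7*1 = 65
Computing <v,v> = 5^2 + 7^2 + 4^2 + 1^2 = 91
Projection coefficient = 65/91 = 0.7143

0.7143


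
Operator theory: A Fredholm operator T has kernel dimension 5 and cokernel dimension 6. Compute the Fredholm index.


The Fredholm index is defined as ind(T) = dim(ker T) - dim(coker T)
= 5 - 6
= -1

-1


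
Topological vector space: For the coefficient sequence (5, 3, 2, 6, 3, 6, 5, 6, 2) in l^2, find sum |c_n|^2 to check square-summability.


sum |c_n|^2 = 5^2 + 3^2 + 2^2 + 6^2 + 3^2 + 6^2 + 5^2 + 6^2 + 2^2
= 25 + 9 + 4 + 36 + 9 + 36 + 25 + 36 + 4
= 184

184


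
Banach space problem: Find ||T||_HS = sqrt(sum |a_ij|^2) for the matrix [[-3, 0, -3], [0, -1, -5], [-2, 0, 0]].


The Hilbert-Schmidt norm is sqrt(sum of squares of all entries).
Sum of squares = (-3)^2 + 0^2 + (-3)^2 + 0^2 + (-1)^2 + (-5)^2 + (-2)^2 + 0^2 + 0^2
= 9 + 0 + 9 + 0 + 1 + 25 + 4 + 0 + 0 = 48
||T||_HS = sqrt(48) = 6.9282

6.9282


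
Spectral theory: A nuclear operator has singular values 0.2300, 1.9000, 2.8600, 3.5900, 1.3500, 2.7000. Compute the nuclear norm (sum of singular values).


The nuclear norm is the sum of all singular values.
||T||_1 = 0.2300 + 1.9000 + 2.8600 + 3.5900 + 1.3500 + 2.7000
= 12.6300

12.6300


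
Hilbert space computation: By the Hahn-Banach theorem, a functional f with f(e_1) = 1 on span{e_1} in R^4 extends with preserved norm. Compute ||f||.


The norm of f is given by ||f|| = sup_{||x||=1} |f(x)|.
On span{e_1}, ||e_1|| = 1, so ||f|| = |f(e_1)| / ||e_1||
= |1| / 1 = 1.0000

1.0000


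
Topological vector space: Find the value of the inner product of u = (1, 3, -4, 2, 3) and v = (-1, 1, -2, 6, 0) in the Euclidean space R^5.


Computing the standard inner product <u, v> = sum u_i * v_i
= 1*-1 + 3*1 + -4*-2 + 2*6 + 3*0
= -1 + 3 + 8 + 12 + 0
= 22

22


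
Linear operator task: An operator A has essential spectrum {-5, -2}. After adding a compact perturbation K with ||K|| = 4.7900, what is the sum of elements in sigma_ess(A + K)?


By Weyl's theorem, the essential spectrum is invariant under compact perturbations.
sigma_ess(A + K) = sigma_ess(A) = {-5, -2}
Sum = -5 + -2 = -7

-7


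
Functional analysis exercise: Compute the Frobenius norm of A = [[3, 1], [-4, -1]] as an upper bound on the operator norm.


||A||_F^2 = sum a_ij^2
= 3^2 + 1^2 + (-4)^2 + (-1)^2
= 9 + 1 + 16 + 1 = 27
||A||_F = sqrt(27) = 5.1962

5.1962


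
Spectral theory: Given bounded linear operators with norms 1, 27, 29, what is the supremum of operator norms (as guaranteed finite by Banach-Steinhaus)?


By the Uniform Boundedness Principle, the supremum of norms is finite.
sup_k ||T_k|| = max(1, 27, 29) = 29

29


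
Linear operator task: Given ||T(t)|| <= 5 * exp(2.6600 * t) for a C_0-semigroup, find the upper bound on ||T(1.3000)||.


||T(1.3000)|| <= 5 * exp(2.6600 * 1.3000)
= 5 * exp(3.4580)
= 5 * 31.7534
= 158.7670

158.7670


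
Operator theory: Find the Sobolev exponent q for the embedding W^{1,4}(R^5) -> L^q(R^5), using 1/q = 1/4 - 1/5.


Using the Sobolev embedding formula: 1/q = 1/p - k/n
1/q = 1/4 - 1/5 = 1/20
q = 1/(1/20) = 20

20.0000


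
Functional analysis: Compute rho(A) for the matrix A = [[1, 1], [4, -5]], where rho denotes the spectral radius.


For a 2x2 matrix, eigenvalues satisfy lambda^2 - (trace)*lambda + det = 0
trace = 1 + -5 = -4
det = 1*-5 - 1*4 = -9
discriminant = (-4)^2 - 4*(-9) = 52
spectral radius = max |eigenvalue| = 5.6056

5.6056


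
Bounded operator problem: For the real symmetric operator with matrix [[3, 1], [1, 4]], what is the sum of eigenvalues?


For a self-adjoint (symmetric) matrix, the eigenvalues are real.
The sum of eigenvalues equals the trace of the matrix.
trace = 3 + 4 = 7

7


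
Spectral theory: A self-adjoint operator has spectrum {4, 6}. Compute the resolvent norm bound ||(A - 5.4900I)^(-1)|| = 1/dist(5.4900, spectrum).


dist(5.4900, {4, 6}) = min(|5.4900 - 4|, |5.4900 - 6|)
= min(1.4900, 0.5100) = 0.5100
Resolvent bound = 1/0.5100 = 1.9608

1.9608


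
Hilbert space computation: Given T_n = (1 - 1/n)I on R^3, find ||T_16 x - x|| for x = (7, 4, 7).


T_16 x - x = (1 - 1/16)x - x = -x/16
||x|| = sqrt(114) = 10.6771
||T_16 x - x|| = ||x||/16 = 10.6771/16 = 0.6673

0.6673


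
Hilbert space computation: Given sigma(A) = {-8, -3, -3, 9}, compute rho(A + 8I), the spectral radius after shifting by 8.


Spectrum of A + 8I = {0, 5, 5, 17}
Spectral radius = max |lambda| over the shifted spectrum
= max(0, 5, 5, 17) = 17

17


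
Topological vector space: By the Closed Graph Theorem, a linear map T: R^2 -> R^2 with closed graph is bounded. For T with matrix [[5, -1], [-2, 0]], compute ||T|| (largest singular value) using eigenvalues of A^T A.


A^T A = [[29, -5], [-5, 1]]
trace(A^T A) = 30, det(A^T A) = 4
discriminant = 30^2 - 4*4 = 884
Largest eigenvalue of A^T A = (trace + sqrt(disc))/2 = 29.8661
||T|| = sqrt(29.8661) = 5.4650

5.4650


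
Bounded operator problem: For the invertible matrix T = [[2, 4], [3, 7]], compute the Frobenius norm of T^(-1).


det(T) = 2*7 - 4*3 = 2
T^(-1) = (1/2) * [[7, -4], [-3, 2]] = [[3.5000, -2.0000], [-1.5000, 1.0000]]
||T^(-1)||_F^2 = 3.5000^2 + (-2.0000)^2 + (-1.5000)^2 + 1.0000^2 = 19.5000
||T^(-1)||_F = sqrt(19.5000) = 4.4159

4.4159


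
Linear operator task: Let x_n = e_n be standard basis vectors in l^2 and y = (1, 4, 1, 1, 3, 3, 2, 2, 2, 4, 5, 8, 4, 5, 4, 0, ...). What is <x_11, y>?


x_11 = e_11 is the standard basis vector with 1 in position 11.
<x_11, y> = y_11 = 5
As n -> infinity, <x_n, y> -> 0, confirming weak convergence of (x_n) to 0.

5


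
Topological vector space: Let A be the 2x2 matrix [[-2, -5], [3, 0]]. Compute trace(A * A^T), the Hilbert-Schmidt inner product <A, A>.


trace(A * A^T) = sum of squares of all entries
= (-2)^2 + (-5)^2 + 3^2 + 0^2
= 4 + 25 + 9 + 0
= 38

38


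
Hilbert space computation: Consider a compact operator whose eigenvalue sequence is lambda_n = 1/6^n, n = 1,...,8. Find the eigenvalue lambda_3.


The eigenvalue formula gives lambda_3 = 1/6^3
= 1/216
= 0.0046

0.0046


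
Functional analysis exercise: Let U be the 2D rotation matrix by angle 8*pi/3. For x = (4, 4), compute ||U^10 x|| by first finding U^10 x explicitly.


U is a rotation by theta = 8*pi/3
U^10 = rotation by 10*theta = 80*pi/3 = 2*pi/3 (mod 2*pi)
cos(2*pi/3) = -0.5000, sin(2*pi/3) = 0.8660
U^10 x = (-0.5000 * 4 - 0.8660 * 4, 0.8660 * 4 + -0.5000 * 4)
= (-5.4641, 1.4641)
||U^10 x|| = sqrt((-5.4641)^2 + 1.4641^2) = sqrt(32.0000) = 5.6569

5.6569


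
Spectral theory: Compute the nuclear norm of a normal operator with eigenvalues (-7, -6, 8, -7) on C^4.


For a normal operator, singular values equal |eigenvalues|.
Trace norm = sum |lambda_i| = 7 + 6 + 8 + 7
= 28

28


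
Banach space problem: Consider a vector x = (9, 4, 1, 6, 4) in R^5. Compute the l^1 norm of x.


The l^1 norm equals the sum of absolute values of all components.
||x||_1 = 9 + 4 + 1 + 6 + 4
= 24

24.0000


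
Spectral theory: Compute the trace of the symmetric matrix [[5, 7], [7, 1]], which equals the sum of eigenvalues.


For a self-adjoint (symmetric) matrix, the eigenvalues are real.
The sum of eigenvalues equals the trace of the matrix.
trace = 5 + 1 = 6

6


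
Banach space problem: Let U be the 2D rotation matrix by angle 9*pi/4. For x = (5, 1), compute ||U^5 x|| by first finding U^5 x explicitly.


U is a rotation by theta = 9*pi/4
U^5 = rotation by 5*theta = 45*pi/4 = 5*pi/4 (mod 2*pi)
cos(5*pi/4) = -0.7071, sin(5*pi/4) = -0.7071
U^5 x = (-0.7071 * 5 - -0.7071 * 1, -0.7071 * 5 + -0.7071 * 1)
= (-2.8284, -4.2426)
||U^5 x|| = sqrt((-2.8284)^2 + (-4.2426)^2) = sqrt(26.0000) = 5.0990

5.0990


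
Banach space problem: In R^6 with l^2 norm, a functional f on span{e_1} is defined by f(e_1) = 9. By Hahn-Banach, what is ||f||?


The norm of f is given by ||f|| = sup_{||x||=1} |f(x)|.
On span{e_1}, ||e_1|| = 1, so ||f|| = |f(e_1)| / ||e_1||
= |9| / 1 = 9.0000

9.0000


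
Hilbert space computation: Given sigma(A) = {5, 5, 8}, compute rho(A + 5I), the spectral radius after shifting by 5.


Spectrum of A + 5I = {10, 10, 13}
Spectral radius = max |lambda| over the shifted spectrum
= max(10, 10, 13) = 13

13


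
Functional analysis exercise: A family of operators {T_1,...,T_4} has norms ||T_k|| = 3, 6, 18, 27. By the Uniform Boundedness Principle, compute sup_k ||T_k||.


By the Uniform Boundedness Principle, the supremum of norms is finite.
sup_k ||T_k|| = max(3, 6, 18, 27) = 27

27


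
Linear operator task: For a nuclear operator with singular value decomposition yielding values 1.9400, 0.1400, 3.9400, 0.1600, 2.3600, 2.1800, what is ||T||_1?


The nuclear norm is the sum of all singular values.
||T||_1 = 1.9400 + 0.1400 + 3.9400 + 0.1600 + 2.3600 + 2.1800
= 10.7200

10.7200


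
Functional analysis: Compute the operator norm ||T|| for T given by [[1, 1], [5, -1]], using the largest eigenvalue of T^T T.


A^T A = [[26, -4], [-4, 2]]
trace(A^T A) = 28, det(A^T A) = 36
discriminant = 28^2 - 4*36 = 640
Largest eigenvalue of A^T A = (trace + sqrt(disc))/2 = 26.6491
||T|| = sqrt(26.6491) = 5.1623

5.1623


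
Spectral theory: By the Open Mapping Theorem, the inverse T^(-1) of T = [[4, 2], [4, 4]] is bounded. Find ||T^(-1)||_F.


det(T) = 4*4 - 2*4 = 8
T^(-1) = (1/8) * [[4, -2], [-4, 4]] = [[0.5000, -0.2500], [-0.5000, 0.5000]]
||T^(-1)||_F^2 = 0.5000^2 + (-0.2500)^2 + (-0.5000)^2 + 0.5000^2 = 0.8125
||T^(-1)||_F = sqrt(0.8125) = 0.9014

0.9014


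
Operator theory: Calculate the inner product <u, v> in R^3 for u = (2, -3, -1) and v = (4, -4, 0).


Computing the standard inner product <u, v> = sum u_i * v_i
= 2*4 + -3*-4 + -1*0
= 8 + 12 + 0
= 20

20


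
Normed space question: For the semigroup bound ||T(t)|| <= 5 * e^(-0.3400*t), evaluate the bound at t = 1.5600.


||T(1.5600)|| <= 5 * exp(-0.3400 * 1.5600)
= 5 * exp(-0.5304)
= 5 * 0.5884
= 2.9418

2.9418


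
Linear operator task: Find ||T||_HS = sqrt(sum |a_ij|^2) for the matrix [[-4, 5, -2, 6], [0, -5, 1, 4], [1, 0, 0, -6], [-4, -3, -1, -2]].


The Hilbert-Schmidt norm is sqrt(sum of squares of all entries).
Sum of squares = (-4)^2 + 5^2 + (-2)^2 + 6^2 + 0^2 + (-5)^2 + 1^2 + 4^2 + 1^2 + 0^2 + 0^2 + (-6)^2 + (-4)^2 + (-3)^2 + (-1)^2 + (-2)^2
= 16 + 25 + 4 + 36 + 0 + 25 + 1 + 16 + 1 + 0 + 0 + 36 + 16 + 9 + 1 + 4 = 190
||T||_HS = sqrt(190) = 13.7840

13.7840


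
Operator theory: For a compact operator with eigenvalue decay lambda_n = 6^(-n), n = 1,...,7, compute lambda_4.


The eigenvalue formula gives lambda_4 = 1/6^4
= 1/1296
= 7.7160e-04

7.7160e-04


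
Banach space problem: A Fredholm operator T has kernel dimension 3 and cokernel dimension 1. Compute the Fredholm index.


The Fredholm index is defined as ind(T) = dim(ker T) - dim(coker T)
= 3 - 1
= 2

2


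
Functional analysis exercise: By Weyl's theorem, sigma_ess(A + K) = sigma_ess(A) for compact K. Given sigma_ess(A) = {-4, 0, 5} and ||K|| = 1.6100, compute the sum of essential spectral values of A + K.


By Weyl's theorem, the essential spectrum is invariant under compact perturbations.
sigma_ess(A + K) = sigma_ess(A) = {-4, 0, 5}
Sum = -4 + 0 + 5 = 1

1


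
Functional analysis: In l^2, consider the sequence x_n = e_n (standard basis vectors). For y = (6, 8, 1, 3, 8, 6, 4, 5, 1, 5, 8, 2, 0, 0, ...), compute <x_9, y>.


x_9 = e_9 is the standard basis vector with 1 in position 9.
<x_9, y> = y_9 = 1
As n -> infinity, <x_n, y> -> 0, confirming weak convergence of (x_n) to 0.

1


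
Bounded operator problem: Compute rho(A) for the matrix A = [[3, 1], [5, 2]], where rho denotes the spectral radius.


For a 2x2 matrix, eigenvalues satisfy lambda^2 - (trace)*lambda + det = 0
trace = 3 + 2 = 5
det = 3*2 - 1*5 = 1
discriminant = 5^2 - 4*(1) = 21
spectral radius = max |eigenvalue| = 4.7913

4.7913


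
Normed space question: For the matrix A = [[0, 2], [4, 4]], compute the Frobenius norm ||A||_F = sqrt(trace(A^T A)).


||A||_F^2 = sum a_ij^2
= 0^2 + 2^2 + 4^2 + 4^2
= 0 + 4 + 16 + 16 = 36
||A||_F = sqrt(36) = 6.0000

6.0000


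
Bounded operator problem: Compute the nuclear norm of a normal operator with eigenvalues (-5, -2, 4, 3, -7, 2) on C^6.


For a normal operator, singular values equal |eigenvalues|.
Trace norm = sum |lambda_i| = 5 + 2 + 4 + 3 + 7 + 2
= 23

23


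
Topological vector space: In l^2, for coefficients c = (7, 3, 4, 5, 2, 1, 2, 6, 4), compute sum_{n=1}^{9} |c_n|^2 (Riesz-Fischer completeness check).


sum |c_n|^2 = 7^2 + 3^2 + 4^2 + 5^2 + 2^2 + 1^2 + 2^2 + 6^2 + 4^2
= 49 + 9 + 16 + 25 + 4 + 1 + 4 + 36 + 16
= 160

160


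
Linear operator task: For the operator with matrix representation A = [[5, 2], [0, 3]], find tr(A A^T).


trace(A * A^T) = sum of squares of all entries
= 5^2 + 2^2 + 0^2 + 3^2
= 25 + 4 + 0 + 9
= 38

38


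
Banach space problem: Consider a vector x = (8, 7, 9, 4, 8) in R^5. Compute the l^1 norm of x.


The l^1 norm equals the sum of absolute values of all components.
||x||_1 = 8 + 7 + 9 + 4 + 8
= 36

36.0000


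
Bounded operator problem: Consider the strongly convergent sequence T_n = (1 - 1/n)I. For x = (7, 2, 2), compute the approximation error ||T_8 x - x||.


T_8 x - x = (1 - 1/8)x - x = -x/8
||x|| = sqrt(57) = 7.5498
||T_8 x - x|| = ||x||/8 = 7.5498/8 = 0.9437

0.9437


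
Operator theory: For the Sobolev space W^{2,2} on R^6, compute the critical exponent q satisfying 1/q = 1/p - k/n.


Using the Sobolev embedding formula: 1/q = 1/p - k/n
1/q = 1/2 - 2/6 = 1/6
q = 1/(1/6) = 6

6.0000


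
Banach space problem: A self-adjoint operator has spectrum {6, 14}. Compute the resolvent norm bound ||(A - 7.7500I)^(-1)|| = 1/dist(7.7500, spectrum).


dist(7.7500, {6, 14}) = min(|7.7500 - 6|, |7.7500 - 14|)
= min(1.7500, 6.2500) = 1.7500
Resolvent bound = 1/1.7500 = 0.5714

0.5714


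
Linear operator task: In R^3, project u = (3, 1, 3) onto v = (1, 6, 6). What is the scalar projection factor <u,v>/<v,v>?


Computing <u,v> = 3*1 + 1*6 + 3*6 = 27
Computing <v,v> = 1^2 + 6^2 + 6^2 = 73
Projection coefficient = 27/73 = 0.3699

0.3699


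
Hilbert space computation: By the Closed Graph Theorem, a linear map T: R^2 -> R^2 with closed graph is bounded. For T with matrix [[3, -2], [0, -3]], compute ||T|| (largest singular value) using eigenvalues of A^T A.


A^T A = [[9, -6], [-6, 13]]
trace(A^T A) = 22, det(A^T A) = 81
discriminant = 22^2 - 4*81 = 160
Largest eigenvalue of A^T A = (trace + sqrt(disc))/2 = 17.3246
||T|| = sqrt(17.3246) = 4.1623

4.1623


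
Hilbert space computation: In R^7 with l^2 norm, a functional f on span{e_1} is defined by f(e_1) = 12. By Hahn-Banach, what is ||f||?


The norm of f is given by ||f|| = sup_{||x||=1} |f(x)|.
On span{e_1}, ||e_1|| = 1, so ||f|| = |f(e_1)| / ||e_1||
= |12| / 1 = 12.0000

12.0000


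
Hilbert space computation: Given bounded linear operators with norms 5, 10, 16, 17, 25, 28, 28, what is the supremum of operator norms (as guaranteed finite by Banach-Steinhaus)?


By the Uniform Boundedness Principle, the supremum of norms is finite.
sup_k ||T_k|| = max(5, 10, 16, 17, 25, 28, 28) = 28

28


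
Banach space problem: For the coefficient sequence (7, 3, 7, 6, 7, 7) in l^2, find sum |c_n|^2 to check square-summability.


sum |c_n|^2 = 7^2 + 3^2 + 7^2 + 6^2 + 7^2 + 7^2
= 49 + 9 + 49 + 36 + 49 + 49
= 241

241


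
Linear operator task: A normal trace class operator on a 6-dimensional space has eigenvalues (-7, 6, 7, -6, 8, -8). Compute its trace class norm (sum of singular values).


For a normal operator, singular values equal |eigenvalues|.
Trace norm = sum |lambda_i| = 7 + 6 + 7 + 6 + 8 + 8
= 42

42


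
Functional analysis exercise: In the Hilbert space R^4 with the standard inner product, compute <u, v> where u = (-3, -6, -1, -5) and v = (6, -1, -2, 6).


Computing the standard inner product <u, v> = sum u_i * v_i
= -3*6 + -6*-1 + -1*-2 + -5*6
= -18 + 6 + 2 + -30
= -40

-40


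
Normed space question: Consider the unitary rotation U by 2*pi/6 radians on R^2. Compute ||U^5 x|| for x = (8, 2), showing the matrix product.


U is a rotation by theta = 2*pi/6
U^5 = rotation by 5*theta = 10*pi/6
cos(10*pi/6) = 0.5000, sin(10*pi/6) = -0.8660
U^5 x = (0.5000 * 8 - -0.8660 * 2, -0.8660 * 8 + 0.5000 * 2)
= (5.7321, -5.9282)
||U^5 x|| = sqrt(5.7321^2 + (-5.9282)^2) = sqrt(68.0000) = 8.2462

8.2462


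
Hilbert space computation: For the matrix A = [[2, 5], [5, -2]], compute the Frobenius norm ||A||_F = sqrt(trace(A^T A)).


||A||_F^2 = sum a_ij^2
= 2^2 + 5^2 + 5^2 + (-2)^2
= 4 + 25 + 25 + 4 = 58
||A||_F = sqrt(58) = 7.6158

7.6158


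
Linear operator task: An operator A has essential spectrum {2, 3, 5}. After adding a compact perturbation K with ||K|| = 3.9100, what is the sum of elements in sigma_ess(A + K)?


By Weyl's theorem, the essential spectrum is invariant under compact perturbations.
sigma_ess(A + K) = sigma_ess(A) = {2, 3, 5}
Sum = 2 + 3 + 5 = 10

10


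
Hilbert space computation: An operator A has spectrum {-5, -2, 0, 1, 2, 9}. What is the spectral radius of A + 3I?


Spectrum of A + 3I = {-2, 1, 3, 4, 5, 12}
Spectral radius = max |lambda| over the shifted spectrum
= max(2, 1, 3, 4, 5, 12) = 12

12


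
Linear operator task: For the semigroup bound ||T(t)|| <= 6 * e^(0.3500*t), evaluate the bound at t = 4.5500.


||T(4.5500)|| <= 6 * exp(0.3500 * 4.5500)
= 6 * exp(1.5925)
= 6 * 4.9160
= 29.4961

29.4961


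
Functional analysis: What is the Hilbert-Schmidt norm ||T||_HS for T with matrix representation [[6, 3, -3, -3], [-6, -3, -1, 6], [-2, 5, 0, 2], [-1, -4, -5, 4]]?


The Hilbert-Schmidt norm is sqrt(sum of squares of all entries).
Sum of squares = 6^2 + 3^2 + (-3)^2 + (-3)^2 + (-6)^2 + (-3)^2 + (-1)^2 + 6^2 + (-2)^2 + 5^2 + 0^2 + 2^2 + (-1)^2 + (-4)^2 + (-5)^2 + 4^2
= 36 + 9 + 9 + 9 + 36 + 9 + 1 + 36 + 4 + 25 + 0 + 4 + 1 + 16 + 25 + 16 = 236
||T||_HS = sqrt(236) = 15.3623

15.3623


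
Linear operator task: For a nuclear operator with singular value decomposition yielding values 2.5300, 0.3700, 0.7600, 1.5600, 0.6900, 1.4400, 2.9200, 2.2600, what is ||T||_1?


The nuclear norm is the sum of all singular values.
||T||_1 = 2.5300 + 0.3700 + 0.7600 + 1.5600 + 0.6900 + 1.4400 + 2.9200 + 2.2600
= 12.5300

12.5300


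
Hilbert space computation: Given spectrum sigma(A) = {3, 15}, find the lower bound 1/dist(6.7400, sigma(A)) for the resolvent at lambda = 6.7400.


dist(6.7400, {3, 15}) = min(|6.7400 - 3|, |6.7400 - 15|)
= min(3.7400, 8.2600) = 3.7400
Resolvent bound = 1/3.7400 = 0.2674

0.2674


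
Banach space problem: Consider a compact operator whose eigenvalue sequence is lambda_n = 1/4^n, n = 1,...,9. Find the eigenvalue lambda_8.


The eigenvalue formula gives lambda_8 = 1/4^8
= 1/65536
= 1.5259e-05

1.5259e-05


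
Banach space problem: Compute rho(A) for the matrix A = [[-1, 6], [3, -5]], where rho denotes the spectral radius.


For a 2x2 matrix, eigenvalues satisfy lambda^2 - (trace)*lambda + det = 0
trace = -1 + -5 = -6
det = -1*-5 - 6*3 = -13
discriminant = (-6)^2 - 4*(-13) = 88
spectral radius = max |eigenvalue| = 7.6904

7.6904


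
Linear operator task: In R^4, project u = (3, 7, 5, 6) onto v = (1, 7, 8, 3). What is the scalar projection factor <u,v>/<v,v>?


Computing <u,v> = 3*1 + 7*7 + 5*8 + 6*3 = 110
Computing <v,v> = 1^2 + 7^2 + 8^2 + 3^2 = 123
Projection coefficient = 110/123 = 0.8943

0.8943


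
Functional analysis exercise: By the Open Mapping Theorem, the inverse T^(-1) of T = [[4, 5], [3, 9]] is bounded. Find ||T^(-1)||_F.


det(T) = 4*9 - 5*3 = 21
T^(-1) = (1/21) * [[9, -5], [-3, 4]] = [[0.4286, -0.2381], [-0.1429, 0.1905]]
||T^(-1)||_F^2 = 0.4286^2 + (-0.2381)^2 + (-0.1429)^2 + 0.1905^2 = 0.2971
||T^(-1)||_F = sqrt(0.2971) = 0.5450

0.5450


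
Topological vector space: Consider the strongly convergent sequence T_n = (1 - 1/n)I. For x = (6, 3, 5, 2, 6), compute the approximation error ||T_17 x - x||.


T_17 x - x = (1 - 1/17)x - x = -x/17
||x|| = sqrt(110) = 10.4881
||T_17 x - x|| = ||x||/17 = 10.4881/17 = 0.6169

0.6169


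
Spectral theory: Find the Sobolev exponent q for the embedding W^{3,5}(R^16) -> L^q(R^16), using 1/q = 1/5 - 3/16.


Using the Sobolev embedding formula: 1/q = 1/p - k/n
1/q = 1/5 - 3/16 = 1/80
q = 1/(1/80) = 80

80.0000


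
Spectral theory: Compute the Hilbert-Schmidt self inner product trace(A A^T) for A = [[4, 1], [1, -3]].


trace(A * A^T) = sum of squares of all entries
= 4^2 + 1^2 + 1^2 + (-3)^2
= 16 + 1 + 1 + 9
= 27

27


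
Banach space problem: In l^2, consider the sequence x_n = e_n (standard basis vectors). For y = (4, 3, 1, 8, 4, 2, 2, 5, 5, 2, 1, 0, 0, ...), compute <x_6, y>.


x_6 = e_6 is the standard basis vector with 1 in position 6.
<x_6, y> = y_6 = 2
As n -> infinity, <x_n, y> -> 0, confirming weak convergence of (x_n) to 0.

2


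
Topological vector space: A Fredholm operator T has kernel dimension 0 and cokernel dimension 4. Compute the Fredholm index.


The Fredholm index is defined as ind(T) = dim(ker T) - dim(coker T)
= 0 - 4
= -4

-4


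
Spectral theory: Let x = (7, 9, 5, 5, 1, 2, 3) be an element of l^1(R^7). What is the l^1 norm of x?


The l^1 norm equals the sum of absolute values of all components.
||x||_1 = 7 + 9 + 5 + 5 + 1 + 2 + 3
= 32

32.0000


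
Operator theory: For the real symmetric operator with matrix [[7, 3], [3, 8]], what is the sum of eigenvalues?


For a self-adjoint (symmetric) matrix, the eigenvalues are real.
The sum of eigenvalues equals the trace of the matrix.
trace = 7 + 8 = 15

15


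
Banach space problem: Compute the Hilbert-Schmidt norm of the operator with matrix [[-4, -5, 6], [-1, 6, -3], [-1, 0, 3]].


The Hilbert-Schmidt norm is sqrt(sum of squares of all entries).
Sum of squares = (-4)^2 + (-5)^2 + 6^2 + (-1)^2 + 6^2 + (-3)^2 + (-1)^2 + 0^2 + 3^2
= 16 + 25 + 36 + 1 + 36 + 9 + 1 + 0 + 9 = 133
||T||_HS = sqrt(133) = 11.5326

11.5326


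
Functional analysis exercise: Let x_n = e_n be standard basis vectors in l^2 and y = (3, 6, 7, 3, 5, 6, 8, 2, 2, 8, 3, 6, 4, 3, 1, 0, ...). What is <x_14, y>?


x_14 = e_14 is the standard basis vector with 1 in position 14.
<x_14, y> = y_14 = 3
As n -> infinity, <x_n, y> -> 0, confirming weak convergence of (x_n) to 0.

3


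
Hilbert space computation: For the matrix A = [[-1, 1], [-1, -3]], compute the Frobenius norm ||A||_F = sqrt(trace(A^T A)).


||A||_F^2 = sum a_ij^2
= (-1)^2 + 1^2 + (-1)^2 + (-3)^2
= 1 + 1 + 1 + 9 = 12
||A||_F = sqrt(12) = 3.4641

3.4641


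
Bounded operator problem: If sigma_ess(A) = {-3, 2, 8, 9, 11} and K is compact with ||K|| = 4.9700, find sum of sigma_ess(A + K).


By Weyl's theorem, the essential spectrum is invariant under compact perturbations.
sigma_ess(A + K) = sigma_ess(A) = {-3, 2, 8, 9, 11}
Sum = -3 + 2 + 8 + 9 + 11 = 27

27


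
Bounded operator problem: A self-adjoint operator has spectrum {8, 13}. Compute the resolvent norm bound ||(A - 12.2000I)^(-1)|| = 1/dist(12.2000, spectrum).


dist(12.2000, {8, 13}) = min(|12.2000 - 8|, |12.2000 - 13|)
= min(4.2000, 0.8000) = 0.8000
Resolvent bound = 1/0.8000 = 1.2500

1.2500


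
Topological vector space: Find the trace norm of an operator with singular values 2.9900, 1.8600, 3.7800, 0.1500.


The nuclear norm is the sum of all singular values.
||T||_1 = 2.9900 + 1.8600 + 3.7800 + 0.1500
= 8.7800

8.7800


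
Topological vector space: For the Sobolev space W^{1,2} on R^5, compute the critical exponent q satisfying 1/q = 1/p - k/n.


Using the Sobolev embedding formula: 1/q = 1/p - k/n
1/q = 1/2 - 1/5 = 3/10
q = 1/(3/10) = 10/3 = 3.3333

3.3333


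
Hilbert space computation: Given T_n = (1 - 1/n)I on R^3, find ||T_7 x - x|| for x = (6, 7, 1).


T_7 x - x = (1 - 1/7)x - x = -x/7
||x|| = sqrt(86) = 9.2736
||T_7 x - x|| = ||x||/7 = 9.2736/7 = 1.3248

1.3248


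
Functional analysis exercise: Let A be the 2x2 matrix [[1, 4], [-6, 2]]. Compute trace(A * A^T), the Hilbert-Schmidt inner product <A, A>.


trace(A * A^T) = sum of squares of all entries
= 1^2 + 4^2 + (-6)^2 + 2^2
= 1 + 16 + 36 + 4
= 57

57


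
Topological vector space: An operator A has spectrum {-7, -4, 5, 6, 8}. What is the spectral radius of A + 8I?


Spectrum of A + 8I = {1, 4, 13, 14, 16}
Spectral radius = max |lambda| over the shifted spectrum
= max(1, 4, 13, 14, 16) = 16

16


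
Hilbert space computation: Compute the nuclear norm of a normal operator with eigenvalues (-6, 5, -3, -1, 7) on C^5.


For a normal operator, singular values equal |eigenvalues|.
Trace norm = sum |lambda_i| = 6 + 5 + 3 + 1 + 7
= 22

22
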